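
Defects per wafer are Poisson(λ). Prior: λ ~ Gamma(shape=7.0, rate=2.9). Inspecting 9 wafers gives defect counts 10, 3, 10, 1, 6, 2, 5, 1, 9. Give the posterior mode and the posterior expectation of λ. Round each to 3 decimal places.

Σ counts = 47. Posterior: Gamma(shape = 7.0+47 = 54.0, rate = 2.9+9 = 11.9).
Mode = (α−1)/β = 53.0/11.9 = 4.454.
Mean = α/β = 54.0/11.9 = 4.538.
Mean > mode: the posterior has a right tail.

MAP: 4.454. Posterior mean: 4.538.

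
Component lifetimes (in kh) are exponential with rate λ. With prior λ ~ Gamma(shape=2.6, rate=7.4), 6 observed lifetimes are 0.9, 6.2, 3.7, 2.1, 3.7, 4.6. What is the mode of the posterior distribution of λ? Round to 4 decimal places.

0.2657

Σ times = 21.2. Posterior: Gamma(shape = 2.6+6 = 8.6, rate = 7.4+21.2 = 28.6).
Mode = (α−1)/β = 7.6/28.6 = 0.2657.
Mean = α/β = 8.6/28.6 = 0.3007.
This is the posterior mode — the MAP estimate.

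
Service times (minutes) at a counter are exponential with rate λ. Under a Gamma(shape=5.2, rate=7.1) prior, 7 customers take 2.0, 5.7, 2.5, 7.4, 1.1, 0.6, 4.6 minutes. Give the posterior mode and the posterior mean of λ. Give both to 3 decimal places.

posterior mode = 0.361, posterior mean = 0.394

Σ times = 23.9. Posterior: Gamma(shape = 5.2+7 = 12.2, rate = 7.1+23.9 = 31.0).
Mode = (α−1)/β = 11.2/31.0 = 0.361.
Mean = α/β = 12.2/31.0 = 0.394.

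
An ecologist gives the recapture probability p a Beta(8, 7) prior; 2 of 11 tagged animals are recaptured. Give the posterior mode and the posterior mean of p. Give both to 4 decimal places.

MAP = 0.3750, posterior mean = 0.3846

Posterior: Beta(8+2, 7+9) = Beta(10, 16).
Mode = (10−1)/(10+16−2) = 9/24 = 0.3750.
Mean = 10/(10+16) = 10/26 = 0.3846.
The posterior is right-skewed, so the mean exceeds the mode.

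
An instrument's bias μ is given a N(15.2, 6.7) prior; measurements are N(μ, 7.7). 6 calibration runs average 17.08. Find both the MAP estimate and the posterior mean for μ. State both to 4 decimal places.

Posterior for μ is Normal. Precision-weighted mean: (1/6.7·15.2 + 6/7.7·17.08) / (1/6.7 + 6/7.7) = 16.7778.
A Normal posterior is symmetric, so mode = mean.

MAP = 16.7778; posterior mean = 16.7778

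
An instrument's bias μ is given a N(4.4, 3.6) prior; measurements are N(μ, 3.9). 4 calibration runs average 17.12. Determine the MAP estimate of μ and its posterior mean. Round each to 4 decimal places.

μ_MAP = 14.4092, E[μ|data] = 14.4092

Posterior for μ is Normal. Precision-weighted mean: (1/3.6·4.4 + 4/3.9·17.12) / (1/3.6 + 4/3.9) = 14.4092.
A Normal posterior is symmetric, so mode = mean.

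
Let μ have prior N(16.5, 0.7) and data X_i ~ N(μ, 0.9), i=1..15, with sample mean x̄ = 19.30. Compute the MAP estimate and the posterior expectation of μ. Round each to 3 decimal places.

Posterior for μ is Normal. Precision-weighted mean: (1/0.7·16.5 + 15/0.9·19.30) / (1/0.7 + 15/0.9) = 19.079.
A Normal posterior is symmetric, so mode = mean.

MAP = 19.079, posterior mean = 19.079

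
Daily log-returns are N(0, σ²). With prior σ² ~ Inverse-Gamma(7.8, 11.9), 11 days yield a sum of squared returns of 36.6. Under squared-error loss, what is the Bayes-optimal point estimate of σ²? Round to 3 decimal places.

2.455

Posterior: Inverse-Gamma(shape = 7.8+11/2 = 13.3, scale = 11.9+36.6/2 = 30.2).
Mode = β/(α+1) = 30.2/14.3 = 2.112.
Mean = β/(α−1) = 30.2/12.3 = 2.455.
Squared-error loss ⇒ the optimal estimator is the posterior mean.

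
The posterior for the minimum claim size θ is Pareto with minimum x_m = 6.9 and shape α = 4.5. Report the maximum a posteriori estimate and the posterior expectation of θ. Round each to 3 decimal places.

MAP: 6.900. Posterior mean: 8.871.

The Pareto density is strictly decreasing on [x_m, ∞), so the mode is x_m = 6.900.
Mean = α·x_m/(α−1) = 4.5·6.9/3.5 = 8.871.
The mean is pulled above the mode by the posterior's right skew.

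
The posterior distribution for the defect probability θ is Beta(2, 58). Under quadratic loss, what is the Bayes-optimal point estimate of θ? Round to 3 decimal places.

Mode = (2−1)/(2+58−2) = 1/58 = 0.017.
Mean = 2/(2+58) = 2/60 = 0.033.
Quadratic loss ⇒ the optimal estimator is the posterior mean.

0.033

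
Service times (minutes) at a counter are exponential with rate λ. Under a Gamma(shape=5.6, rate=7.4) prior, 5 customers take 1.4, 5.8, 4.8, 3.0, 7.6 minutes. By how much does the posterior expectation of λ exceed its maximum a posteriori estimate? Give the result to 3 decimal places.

0.033

Σ times = 22.6. Posterior: Gamma(shape = 5.6+5 = 10.6, rate = 7.4+22.6 = 30.0).
Mode = (α−1)/β = 9.6/30.0 = 0.320.
Mean = α/β = 10.6/30.0 = 0.353.
Difference = 0.353 − 0.320 = 0.033.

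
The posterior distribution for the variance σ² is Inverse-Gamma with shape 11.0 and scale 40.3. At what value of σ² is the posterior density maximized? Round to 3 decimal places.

3.358

Mode = β/(α+1) = 40.3/12.0 = 3.358.
Mean = β/(α−1) = 40.3/10.0 = 4.030.
This is the posterior mode — the MAP estimate.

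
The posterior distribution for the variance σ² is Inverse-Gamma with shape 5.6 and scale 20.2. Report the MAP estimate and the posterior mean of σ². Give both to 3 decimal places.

Mode = β/(α+1) = 20.2/6.6 = 3.061.
Mean = β/(α−1) = 20.2/4.6 = 4.391.
Mean > mode: the posterior has a right tail.

MAP: 3.061. Posterior mean: 4.391.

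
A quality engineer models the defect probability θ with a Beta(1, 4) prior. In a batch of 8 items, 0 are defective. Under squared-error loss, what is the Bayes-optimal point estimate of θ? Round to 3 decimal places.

Posterior: Beta(1+0, 4+8) = Beta(1, 12).
Since α = 1 ≤ 1 and β > 1, the Beta density is monotone decreasing on [0,1]; the mode is at 0.
Mean = 1/(1+12) = 0.077.
Squared-error loss ⇒ the optimal estimator is the posterior mean.

0.077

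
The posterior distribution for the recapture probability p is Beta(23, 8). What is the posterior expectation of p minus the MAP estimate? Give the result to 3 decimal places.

Mode = (23−1)/(23+8−2) = 22/29 = 0.759.
Mean = 23/(23+8) = 23/31 = 0.742.
Difference = 0.742 − 0.759 = -0.017.
Mode > mean: the posterior has a left tail.

-0.017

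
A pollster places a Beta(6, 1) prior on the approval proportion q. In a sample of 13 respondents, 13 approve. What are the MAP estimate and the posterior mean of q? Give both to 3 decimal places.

Posterior: Beta(6+13, 1+0) = Beta(19, 1).
Since β = 1 ≤ 1 and α > 1, the Beta density is monotone increasing on [0,1]; the mode is at 1.
Mean = 19/(19+1) = 0.950.

MAP = 1.000, posterior mean = 0.950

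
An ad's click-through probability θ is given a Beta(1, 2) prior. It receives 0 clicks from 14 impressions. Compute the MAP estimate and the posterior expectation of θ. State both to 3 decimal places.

MAP = 0.000, posterior mean = 0.059

Posterior: Beta(1+0, 2+14) = Beta(1, 16).
Since α = 1 ≤ 1 and β > 1, the Beta density is monotone decreasing on [0,1]; the mode is at 0.
Mean = 1/(1+16) = 0.059.
Right-skewed posterior ⇒ mode < mean.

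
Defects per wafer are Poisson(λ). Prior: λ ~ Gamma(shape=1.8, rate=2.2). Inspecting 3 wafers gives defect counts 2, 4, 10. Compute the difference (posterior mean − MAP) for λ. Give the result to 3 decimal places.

Σ counts = 16. Posterior: Gamma(shape = 1.8+16 = 17.8, rate = 2.2+3 = 5.2).
Mode = (α−1)/β = 16.8/5.2 = 3.231.
Mean = α/β = 17.8/5.2 = 3.423.
Difference = 3.423 − 3.231 = 0.192.

0.192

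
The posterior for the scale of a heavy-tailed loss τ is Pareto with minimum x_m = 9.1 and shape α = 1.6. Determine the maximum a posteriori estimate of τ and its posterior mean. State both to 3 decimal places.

maximum a posteriori estimate = 9.100, posterior mean = 24.267

The Pareto density is strictly decreasing on [x_m, ∞), so the mode is x_m = 9.100.
Mean = α·x_m/(α−1) = 1.6·9.1/0.6 = 24.267.
Right-skewed posterior ⇒ mode < mean.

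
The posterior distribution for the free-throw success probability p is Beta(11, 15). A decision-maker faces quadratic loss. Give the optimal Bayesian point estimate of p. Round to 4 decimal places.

Mode = (11−1)/(11+15−2) = 10/24 = 0.4167.
Mean = 11/(11+15) = 11/26 = 0.4231.
Quadratic loss ⇒ the optimal estimator is the posterior mean.

0.4231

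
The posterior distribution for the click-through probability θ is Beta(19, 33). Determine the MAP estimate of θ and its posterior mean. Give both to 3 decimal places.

Mode = (19−1)/(19+33−2) = 18/50 = 0.360.
Mean = 19/(19+33) = 19/52 = 0.365.
The posterior is right-skewed, so the mean exceeds the mode.

θ_MAP = 0.360, E[θ|data] = 0.365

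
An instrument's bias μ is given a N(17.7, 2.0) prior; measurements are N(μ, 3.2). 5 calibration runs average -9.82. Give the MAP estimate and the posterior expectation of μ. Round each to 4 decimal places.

Posterior for μ is Normal. Precision-weighted mean: (1/2.0·17.7 + 5/3.2·-9.82) / (1/2.0 + 5/3.2) = -3.1485.
A Normal posterior is symmetric, so mode = mean.

MAP: -3.1485. Posterior mean: -3.1485.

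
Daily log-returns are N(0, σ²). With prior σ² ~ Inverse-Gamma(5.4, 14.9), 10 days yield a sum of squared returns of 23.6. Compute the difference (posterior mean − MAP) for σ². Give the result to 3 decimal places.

0.498

Posterior: Inverse-Gamma(shape = 5.4+10/2 = 10.4, scale = 14.9+23.6/2 = 26.7).
Mode = β/(α+1) = 26.7/11.4 = 2.342.
Mean = β/(α−1) = 26.7/9.4 = 2.840.
Difference = 2.840 − 2.342 = 0.498.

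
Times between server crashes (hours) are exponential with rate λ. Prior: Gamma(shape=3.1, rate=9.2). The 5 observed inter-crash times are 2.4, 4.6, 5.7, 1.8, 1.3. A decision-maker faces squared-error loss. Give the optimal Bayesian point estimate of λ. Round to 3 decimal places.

0.324

Σ times = 15.8. Posterior: Gamma(shape = 3.1+5 = 8.1, rate = 9.2+15.8 = 25.0).
Mode = (α−1)/β = 7.1/25.0 = 0.284.
Mean = α/β = 8.1/25.0 = 0.324.
Squared-error loss ⇒ the optimal estimator is the posterior mean.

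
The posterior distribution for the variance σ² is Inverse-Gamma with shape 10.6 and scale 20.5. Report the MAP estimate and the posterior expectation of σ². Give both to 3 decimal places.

MAP = 1.767; posterior mean = 2.135

Mode = β/(α+1) = 20.5/11.6 = 1.767.
Mean = β/(α−1) = 20.5/9.6 = 2.135.
The posterior is right-skewed, so the mean exceeds the mode.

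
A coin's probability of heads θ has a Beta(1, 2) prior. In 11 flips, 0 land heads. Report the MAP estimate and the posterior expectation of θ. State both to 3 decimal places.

Posterior: Beta(1+0, 2+11) = Beta(1, 13).
Since α = 1 ≤ 1 and β > 1, the Beta density is monotone decreasing on [0,1]; the mode is at 0.
Mean = 1/(1+13) = 0.071.
Mean > mode: the posterior has a right tail.

MAP = 0.000, posterior mean = 0.071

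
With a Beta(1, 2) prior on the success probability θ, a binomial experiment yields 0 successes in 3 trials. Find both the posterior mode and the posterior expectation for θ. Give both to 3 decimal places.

Posterior: Beta(1+0, 2+3) = Beta(1, 5).
Since α = 1 ≤ 1 and β > 1, the Beta density is monotone decreasing on [0,1]; the mode is at 0.
Mean = 1/(1+5) = 0.167.

θ_MAP = 0.000, E[θ|data] = 0.167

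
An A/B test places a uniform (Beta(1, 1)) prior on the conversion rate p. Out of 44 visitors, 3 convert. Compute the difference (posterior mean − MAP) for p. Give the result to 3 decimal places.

Posterior: Beta(1+3, 1+41) = Beta(4, 42).
Mode = (4−1)/(4+42−2) = 3/44 = 0.068.
With a flat prior the MAP equals the MLE, 3/44.
Mean = 4/(4+42) = 4/46 = 0.087.
Difference = 0.087 − 0.068 = 0.019.

0.019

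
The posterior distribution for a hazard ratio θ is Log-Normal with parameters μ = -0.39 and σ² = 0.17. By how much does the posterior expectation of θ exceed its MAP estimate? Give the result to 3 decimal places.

Mode = exp(μ − σ²) = exp(-0.56) = 0.571.
Mean = exp(μ + σ²/2) = exp(-0.305) = 0.737.
Difference = 0.737 − 0.571 = 0.166.

0.166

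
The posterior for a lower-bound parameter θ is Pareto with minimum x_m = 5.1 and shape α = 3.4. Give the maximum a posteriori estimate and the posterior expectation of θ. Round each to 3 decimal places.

MAP: 5.100. Posterior mean: 7.225.

The Pareto density is strictly decreasing on [x_m, ∞), so the mode is x_m = 5.100.
Mean = α·x_m/(α−1) = 3.4·5.1/2.4 = 7.225.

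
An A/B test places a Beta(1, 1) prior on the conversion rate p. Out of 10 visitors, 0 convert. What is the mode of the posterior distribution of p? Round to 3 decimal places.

0.000

Posterior: Beta(1+0, 1+10) = Beta(1, 11).
Since α = 1 ≤ 1 and β > 1, the Beta density is monotone decreasing on [0,1]; the mode is at 0.
Mean = 1/(1+11) = 0.083.
This is the posterior mode — the MAP estimate.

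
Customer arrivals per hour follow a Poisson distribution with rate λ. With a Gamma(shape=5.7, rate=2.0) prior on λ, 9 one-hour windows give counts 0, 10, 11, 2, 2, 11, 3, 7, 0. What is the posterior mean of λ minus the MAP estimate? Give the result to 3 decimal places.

0.091

Σ counts = 46. Posterior: Gamma(shape = 5.7+46 = 51.7, rate = 2.0+9 = 11.0).
Mode = (α−1)/β = 50.7/11.0 = 4.609.
Mean = α/β = 51.7/11.0 = 4.700.
Difference = 4.700 − 4.609 = 0.091.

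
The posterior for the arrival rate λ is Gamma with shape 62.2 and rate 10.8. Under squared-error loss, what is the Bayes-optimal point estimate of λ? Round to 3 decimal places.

5.759

Mode = (α−1)/β = 61.2/10.8 = 5.667.
Mean = α/β = 62.2/10.8 = 5.759.
Squared-error loss ⇒ the optimal estimator is the posterior mean.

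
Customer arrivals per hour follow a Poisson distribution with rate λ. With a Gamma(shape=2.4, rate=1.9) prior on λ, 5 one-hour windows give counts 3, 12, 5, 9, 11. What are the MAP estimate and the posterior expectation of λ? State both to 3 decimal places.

MAP: 6.000. Posterior mean: 6.145.

Σ counts = 40. Posterior: Gamma(shape = 2.4+40 = 42.4, rate = 1.9+5 = 6.9).
Mode = (α−1)/β = 41.4/6.9 = 6.000.
Mean = α/β = 42.4/6.9 = 6.145.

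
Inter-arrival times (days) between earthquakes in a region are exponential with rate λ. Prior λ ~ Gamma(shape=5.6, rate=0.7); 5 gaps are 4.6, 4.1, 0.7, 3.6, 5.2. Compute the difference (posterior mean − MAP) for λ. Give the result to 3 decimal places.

Σ times = 18.2. Posterior: Gamma(shape = 5.6+5 = 10.6, rate = 0.7+18.2 = 18.9).
Mode = (α−1)/β = 9.6/18.9 = 0.508.
Mean = α/β = 10.6/18.9 = 0.561.
Difference = 0.561 − 0.508 = 0.053.
Right-skewed posterior ⇒ mode < mean.

0.053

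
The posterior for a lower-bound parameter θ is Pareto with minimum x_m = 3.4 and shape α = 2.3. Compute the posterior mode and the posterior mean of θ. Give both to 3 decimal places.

posterior mode = 3.400, posterior mean = 6.015

The Pareto density is strictly decreasing on [x_m, ∞), so the mode is x_m = 3.400.
Mean = α·x_m/(α−1) = 2.3·3.4/1.3 = 6.015.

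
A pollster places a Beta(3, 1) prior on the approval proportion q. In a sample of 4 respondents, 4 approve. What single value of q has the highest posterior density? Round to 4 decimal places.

Posterior: Beta(3+4, 1+0) = Beta(7, 1).
Since β = 1 ≤ 1 and α > 1, the Beta density is monotone increasing on [0,1]; the mode is at 1.
Mean = 7/(7+1) = 0.8750.
This is the posterior mode — the MAP estimate.

1.0000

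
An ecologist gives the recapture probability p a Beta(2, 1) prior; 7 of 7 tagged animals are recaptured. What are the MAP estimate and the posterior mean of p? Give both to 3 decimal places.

MAP = 1.000; posterior mean = 0.900

Posterior: Beta(2+7, 1+0) = Beta(9, 1).
Since β = 1 ≤ 1 and α > 1, the Beta density is monotone increasing on [0,1]; the mode is at 1.
Mean = 9/(9+1) = 0.900.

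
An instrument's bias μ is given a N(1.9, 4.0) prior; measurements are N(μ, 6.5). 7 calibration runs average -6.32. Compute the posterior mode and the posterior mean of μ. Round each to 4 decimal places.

posterior mode = -4.7713, posterior mean = -4.7713

Posterior for μ is Normal. Precision-weighted mean: (1/4.0·1.9 + 7/6.5·-6.32) / (1/4.0 + 7/6.5) = -4.7713.
A Normal posterior is symmetric, so mode = mean.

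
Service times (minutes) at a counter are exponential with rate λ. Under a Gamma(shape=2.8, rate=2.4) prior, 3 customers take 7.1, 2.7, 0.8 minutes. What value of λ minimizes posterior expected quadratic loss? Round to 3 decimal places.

0.446

Σ times = 10.6. Posterior: Gamma(shape = 2.8+3 = 5.8, rate = 2.4+10.6 = 13.0).
Mode = (α−1)/β = 4.8/13.0 = 0.369.
Mean = α/β = 5.8/13.0 = 0.446.
Quadratic loss ⇒ the optimal estimator is the posterior mean.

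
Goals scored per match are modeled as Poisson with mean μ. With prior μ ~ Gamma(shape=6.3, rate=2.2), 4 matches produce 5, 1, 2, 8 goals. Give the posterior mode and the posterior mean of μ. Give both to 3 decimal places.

Σ counts = 16. Posterior: Gamma(shape = 6.3+16 = 22.3, rate = 2.2+4 = 6.2).
Mode = (α−1)/β = 21.3/6.2 = 3.435.
Mean = α/β = 22.3/6.2 = 3.597.

MAP = 3.435; posterior mean = 3.597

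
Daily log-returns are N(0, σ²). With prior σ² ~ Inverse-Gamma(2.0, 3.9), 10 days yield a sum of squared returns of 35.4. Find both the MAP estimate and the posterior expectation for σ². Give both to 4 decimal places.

MAP: 2.7000. Posterior mean: 3.6000.

Posterior: Inverse-Gamma(shape = 2.0+10/2 = 7.0, scale = 3.9+35.4/2 = 21.6).
Mode = β/(α+1) = 21.6/8.0 = 2.7000.
Mean = β/(α−1) = 21.6/6.0 = 3.6000.
The posterior is right-skewed, so the mean exceeds the mode.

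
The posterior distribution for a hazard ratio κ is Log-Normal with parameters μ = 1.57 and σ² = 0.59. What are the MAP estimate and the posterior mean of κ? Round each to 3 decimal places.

Mode = exp(μ − σ²) = exp(0.98) = 2.664.
Mean = exp(μ + σ²/2) = exp(1.865) = 6.456.
Right-skewed posterior ⇒ mode < mean.

MAP: 2.664. Posterior mean: 6.456.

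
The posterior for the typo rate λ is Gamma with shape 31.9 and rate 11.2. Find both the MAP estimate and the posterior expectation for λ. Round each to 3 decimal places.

Mode = (α−1)/β = 30.9/11.2 = 2.759.
Mean = α/β = 31.9/11.2 = 2.848.

λ_MAP = 2.759, E[λ|data] = 2.848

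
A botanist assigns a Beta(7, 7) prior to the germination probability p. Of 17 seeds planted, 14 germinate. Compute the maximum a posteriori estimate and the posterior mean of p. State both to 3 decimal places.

MAP: 0.690. Posterior mean: 0.677.

Posterior: Beta(7+14, 7+3) = Beta(21, 10).
Mode = (21−1)/(21+10−2) = 20/29 = 0.690.
Mean = 21/(21+10) = 21/31 = 0.677.
Left-skewed posterior ⇒ mean < mode.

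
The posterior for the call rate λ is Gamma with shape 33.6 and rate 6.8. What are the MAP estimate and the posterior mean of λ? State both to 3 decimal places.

MAP = 4.794, posterior mean = 4.941

Mode = (α−1)/β = 32.6/6.8 = 4.794.
Mean = α/β = 33.6/6.8 = 4.941.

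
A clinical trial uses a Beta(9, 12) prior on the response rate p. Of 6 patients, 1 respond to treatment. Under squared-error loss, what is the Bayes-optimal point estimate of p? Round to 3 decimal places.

0.370

Posterior: Beta(9+1, 12+5) = Beta(10, 17).
Mode = (10−1)/(10+17−2) = 9/25 = 0.360.
Mean = 10/(10+17) = 10/27 = 0.370.
Squared-error loss ⇒ the optimal estimator is the posterior mean.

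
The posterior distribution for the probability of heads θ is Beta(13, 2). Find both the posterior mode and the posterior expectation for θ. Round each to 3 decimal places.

MAP = 0.923, posterior mean = 0.867

Mode = (13−1)/(13+2−2) = 12/13 = 0.923.
Mean = 13/(13+2) = 13/15 = 0.867.
Left-skewed posterior ⇒ mean < mode.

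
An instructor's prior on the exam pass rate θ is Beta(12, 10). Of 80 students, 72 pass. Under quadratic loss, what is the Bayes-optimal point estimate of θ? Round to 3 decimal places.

Posterior: Beta(12+72, 10+8) = Beta(84, 18).
Mode = (84−1)/(84+18−2) = 83/100 = 0.830.
Mean = 84/(84+18) = 84/102 = 0.824.
Quadratic loss ⇒ the optimal estimator is the posterior mean.

0.824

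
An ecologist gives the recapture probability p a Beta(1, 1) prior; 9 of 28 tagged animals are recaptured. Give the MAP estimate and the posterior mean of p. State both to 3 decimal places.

Posterior: Beta(1+9, 1+19) = Beta(10, 20).
Mode = (10−1)/(10+20−2) = 9/28 = 0.321.
With a flat prior the MAP equals the MLE, 9/28.
Mean = 10/(10+20) = 10/30 = 0.333.

p_MAP = 0.321, E[p|data] = 0.333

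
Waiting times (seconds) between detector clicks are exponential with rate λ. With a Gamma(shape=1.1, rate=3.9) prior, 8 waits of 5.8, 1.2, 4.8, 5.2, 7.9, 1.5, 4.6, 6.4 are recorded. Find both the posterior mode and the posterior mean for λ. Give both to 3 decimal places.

MAP = 0.196; posterior mean = 0.220

Σ times = 37.4. Posterior: Gamma(shape = 1.1+8 = 9.1, rate = 3.9+37.4 = 41.3).
Mode = (α−1)/β = 8.1/41.3 = 0.196.
Mean = α/β = 9.1/41.3 = 0.220.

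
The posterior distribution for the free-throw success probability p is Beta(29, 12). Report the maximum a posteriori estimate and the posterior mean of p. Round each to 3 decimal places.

Mode = (29−1)/(29+12−2) = 28/39 = 0.718.
Mean = 29/(29+12) = 29/41 = 0.707.

maximum a posteriori estimate = 0.718, posterior mean = 0.707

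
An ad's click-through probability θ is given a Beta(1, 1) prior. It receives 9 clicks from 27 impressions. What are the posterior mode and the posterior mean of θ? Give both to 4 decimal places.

MAP = 0.3333, posterior mean = 0.3448

Posterior: Beta(1+9, 1+18) = Beta(10, 19).
Mode = (10−1)/(10+19−2) = 9/27 = 0.3333.
With a flat prior the MAP equals the MLE, 9/27.
Mean = 10/(10+19) = 10/29 = 0.3448.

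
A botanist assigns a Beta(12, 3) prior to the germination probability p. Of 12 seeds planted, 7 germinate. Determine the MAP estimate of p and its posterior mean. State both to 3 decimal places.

Posterior: Beta(12+7, 3+5) = Beta(19, 8).
Mode = (19−1)/(19+8−2) = 18/25 = 0.720.
Mean = 19/(19+8) = 19/27 = 0.704.

MAP = 0.720; posterior mean = 0.704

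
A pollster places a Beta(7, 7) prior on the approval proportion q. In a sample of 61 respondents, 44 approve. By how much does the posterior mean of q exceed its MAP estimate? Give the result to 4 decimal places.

-0.0049

Posterior: Beta(7+44, 7+17) = Beta(51, 24).
Mode = (51−1)/(51+24−2) = 50/73 = 0.6849.
Mean = 51/(51+24) = 51/75 = 0.6800.
Difference = 0.6800 − 0.6849 = -0.0049.
The posterior is left-skewed, so the mode exceeds the mean.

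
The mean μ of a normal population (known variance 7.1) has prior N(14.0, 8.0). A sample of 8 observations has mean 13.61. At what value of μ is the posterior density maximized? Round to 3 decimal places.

13.649

Posterior for μ is Normal. Precision-weighted mean: (1/8.0·14.0 + 8/7.1·13.61) / (1/8.0 + 8/7.1) = 13.649.
A Normal posterior is symmetric, so mode = mean.
This is the posterior mode — the MAP estimate.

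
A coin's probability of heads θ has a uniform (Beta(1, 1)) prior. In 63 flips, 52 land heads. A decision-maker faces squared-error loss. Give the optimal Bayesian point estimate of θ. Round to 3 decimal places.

0.815

Posterior: Beta(1+52, 1+11) = Beta(53, 12).
Mode = (53−1)/(53+12−2) = 52/63 = 0.825.
Mean = 53/(53+12) = 53/65 = 0.815.
Squared-error loss ⇒ the optimal estimator is the posterior mean.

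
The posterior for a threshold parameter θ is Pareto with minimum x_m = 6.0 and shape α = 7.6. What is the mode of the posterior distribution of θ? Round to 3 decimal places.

The Pareto density is strictly decreasing on [x_m, ∞), so the mode is x_m = 6.000.
Mean = α·x_m/(α−1) = 7.6·6.0/6.6 = 6.909.
This is the posterior mode — the MAP estimate.

6.000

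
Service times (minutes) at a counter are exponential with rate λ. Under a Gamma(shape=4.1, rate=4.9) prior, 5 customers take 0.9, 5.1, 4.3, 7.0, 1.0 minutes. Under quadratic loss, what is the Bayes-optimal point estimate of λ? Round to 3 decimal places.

0.392

Σ times = 18.3. Posterior: Gamma(shape = 4.1+5 = 9.1, rate = 4.9+18.3 = 23.2).
Mode = (α−1)/β = 8.1/23.2 = 0.349.
Mean = α/β = 9.1/23.2 = 0.392.
Quadratic loss ⇒ the optimal estimator is the posterior mean.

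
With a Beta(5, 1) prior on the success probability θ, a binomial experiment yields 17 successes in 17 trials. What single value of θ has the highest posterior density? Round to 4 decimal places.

1.0000

Posterior: Beta(5+17, 1+0) = Beta(22, 1).
Since β = 1 ≤ 1 and α > 1, the Beta density is monotone increasing on [0,1]; the mode is at 1.
Mean = 22/(22+1) = 0.9565.
This is the posterior mode — the MAP estimate.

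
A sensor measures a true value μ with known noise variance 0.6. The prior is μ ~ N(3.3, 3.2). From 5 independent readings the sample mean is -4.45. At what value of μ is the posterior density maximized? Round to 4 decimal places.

Posterior for μ is Normal. Precision-weighted mean: (1/3.2·3.3 + 5/0.6·-4.45) / (1/3.2 + 5/0.6) = -4.1699.
A Normal posterior is symmetric, so mode = mean.
This is the posterior mode — the MAP estimate.

-4.1699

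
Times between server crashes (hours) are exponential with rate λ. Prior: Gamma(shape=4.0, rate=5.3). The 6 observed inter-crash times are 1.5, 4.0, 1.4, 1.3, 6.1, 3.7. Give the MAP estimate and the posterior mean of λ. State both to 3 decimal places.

Σ times = 18.0. Posterior: Gamma(shape = 4.0+6 = 10.0, rate = 5.3+18.0 = 23.3).
Mode = (α−1)/β = 9.0/23.3 = 0.386.
Mean = α/β = 10.0/23.3 = 0.429.

MAP: 0.386. Posterior mean: 0.429.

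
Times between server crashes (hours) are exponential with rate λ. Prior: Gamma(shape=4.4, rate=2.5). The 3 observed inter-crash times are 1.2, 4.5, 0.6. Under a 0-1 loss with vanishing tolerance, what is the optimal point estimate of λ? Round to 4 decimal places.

0.7273

Σ times = 6.3. Posterior: Gamma(shape = 4.4+3 = 7.4, rate = 2.5+6.3 = 8.8).
Mode = (α−1)/β = 6.4/8.8 = 0.7273.
Mean = α/β = 7.4/8.8 = 0.8409.
This is the posterior mode — the MAP estimate.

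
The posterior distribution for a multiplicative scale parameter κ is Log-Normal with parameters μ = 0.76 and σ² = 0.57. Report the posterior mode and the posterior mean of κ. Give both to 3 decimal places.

κ_MAP = 1.209, E[κ|data] = 2.843

Mode = exp(μ − σ²) = exp(0.19) = 1.209.
Mean = exp(μ + σ²/2) = exp(1.045) = 2.843.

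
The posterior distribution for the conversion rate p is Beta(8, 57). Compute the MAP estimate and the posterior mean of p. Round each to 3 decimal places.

Mode = (8−1)/(8+57−2) = 7/63 = 0.111.
Mean = 8/(8+57) = 8/65 = 0.123.

MAP estimate = 0.111, posterior mean = 0.123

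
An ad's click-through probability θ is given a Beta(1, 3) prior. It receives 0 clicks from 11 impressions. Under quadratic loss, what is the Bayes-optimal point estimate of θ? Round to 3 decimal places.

Posterior: Beta(1+0, 3+11) = Beta(1, 14).
Since α = 1 ≤ 1 and β > 1, the Beta density is monotone decreasing on [0,1]; the mode is at 0.
Mean = 1/(1+14) = 0.067.
Quadratic loss ⇒ the optimal estimator is the posterior mean.

0.067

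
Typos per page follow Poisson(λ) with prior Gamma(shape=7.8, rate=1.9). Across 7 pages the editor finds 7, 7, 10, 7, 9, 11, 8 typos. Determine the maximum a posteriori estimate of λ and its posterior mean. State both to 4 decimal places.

Σ counts = 59. Posterior: Gamma(shape = 7.8+59 = 66.8, rate = 1.9+7 = 8.9).
Mode = (α−1)/β = 65.8/8.9 = 7.3933.
Mean = α/β = 66.8/8.9 = 7.5056.

MAP: 7.3933. Posterior mean: 7.5056.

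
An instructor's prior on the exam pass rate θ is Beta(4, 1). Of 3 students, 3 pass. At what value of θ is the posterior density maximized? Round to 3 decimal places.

Posterior: Beta(4+3, 1+0) = Beta(7, 1).
Since β = 1 ≤ 1 and α > 1, the Beta density is monotone increasing on [0,1]; the mode is at 1.
Mean = 7/(7+1) = 0.875.
This is the posterior mode — the MAP estimate.

1.000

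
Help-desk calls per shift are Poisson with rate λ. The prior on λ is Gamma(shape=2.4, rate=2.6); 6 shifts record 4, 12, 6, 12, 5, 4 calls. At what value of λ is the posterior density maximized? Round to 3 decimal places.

5.163

Σ counts = 43. Posterior: Gamma(shape = 2.4+43 = 45.4, rate = 2.6+6 = 8.6).
Mode = (α−1)/β = 44.4/8.6 = 5.163.
Mean = α/β = 45.4/8.6 = 5.279.
This is the posterior mode — the MAP estimate.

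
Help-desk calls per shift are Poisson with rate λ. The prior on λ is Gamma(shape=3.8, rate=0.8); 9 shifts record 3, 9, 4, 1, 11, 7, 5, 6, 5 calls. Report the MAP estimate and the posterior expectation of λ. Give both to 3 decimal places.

MAP = 5.490, posterior mean = 5.592

Σ counts = 51. Posterior: Gamma(shape = 3.8+51 = 54.8, rate = 0.8+9 = 9.8).
Mode = (α−1)/β = 53.8/9.8 = 5.490.
Mean = α/β = 54.8/9.8 = 5.592.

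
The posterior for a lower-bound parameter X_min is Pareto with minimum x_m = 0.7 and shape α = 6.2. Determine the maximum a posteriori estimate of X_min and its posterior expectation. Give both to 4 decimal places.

The Pareto density is strictly decreasing on [x_m, ∞), so the mode is x_m = 0.7000.
Mean = α·x_m/(α−1) = 6.2·0.7/5.2 = 0.8346.
The mean is pulled above the mode by the posterior's right skew.

MAP = 0.7000; posterior mean = 0.8346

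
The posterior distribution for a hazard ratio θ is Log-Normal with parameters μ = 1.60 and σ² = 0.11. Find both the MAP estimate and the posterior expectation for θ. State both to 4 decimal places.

Mode = exp(μ − σ²) = exp(1.49) = 4.4371.
Mean = exp(μ + σ²/2) = exp(1.655) = 5.2331.
Right-skewed posterior ⇒ mode < mean.

MAP: 4.4371. Posterior mean: 5.2331.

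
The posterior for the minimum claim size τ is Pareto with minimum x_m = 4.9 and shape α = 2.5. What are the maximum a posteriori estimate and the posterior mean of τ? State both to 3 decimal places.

MAP: 4.900. Posterior mean: 8.167.

The Pareto density is strictly decreasing on [x_m, ∞), so the mode is x_m = 4.900.
Mean = α·x_m/(α−1) = 2.5·4.9/1.5 = 8.167.
The posterior is right-skewed, so the mean exceeds the mode.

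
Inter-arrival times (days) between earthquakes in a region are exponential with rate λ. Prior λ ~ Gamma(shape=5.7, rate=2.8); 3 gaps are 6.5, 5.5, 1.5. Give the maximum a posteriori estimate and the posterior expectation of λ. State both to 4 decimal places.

Σ times = 13.5. Posterior: Gamma(shape = 5.7+3 = 8.7, rate = 2.8+13.5 = 16.3).
Mode = (α−1)/β = 7.7/16.3 = 0.4724.
Mean = α/β = 8.7/16.3 = 0.5337.
The posterior is right-skewed, so the mean exceeds the mode.

λ_MAP = 0.4724, E[λ|data] = 0.5337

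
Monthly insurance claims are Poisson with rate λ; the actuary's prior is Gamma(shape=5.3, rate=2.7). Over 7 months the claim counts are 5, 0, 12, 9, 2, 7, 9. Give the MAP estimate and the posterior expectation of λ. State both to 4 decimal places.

MAP: 4.9794. Posterior mean: 5.0825.

Σ counts = 44. Posterior: Gamma(shape = 5.3+44 = 49.3, rate = 2.7+7 = 9.7).
Mode = (α−1)/β = 48.3/9.7 = 4.9794.
Mean = α/β = 49.3/9.7 = 5.0825.
Right-skewed posterior ⇒ mode < mean.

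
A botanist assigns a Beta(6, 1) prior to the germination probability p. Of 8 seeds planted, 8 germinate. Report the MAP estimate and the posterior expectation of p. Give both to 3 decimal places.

p_MAP = 1.000, E[p|data] = 0.933

Posterior: Beta(6+8, 1+0) = Beta(14, 1).
Since β = 1 ≤ 1 and α > 1, the Beta density is monotone increasing on [0,1]; the mode is at 1.
Mean = 14/(14+1) = 0.933.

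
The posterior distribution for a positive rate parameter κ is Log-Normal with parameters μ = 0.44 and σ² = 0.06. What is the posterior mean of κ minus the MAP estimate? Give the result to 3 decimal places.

Mode = exp(μ − σ²) = exp(0.38) = 1.462.
Mean = exp(μ + σ²/2) = exp(0.470) = 1.600.
Difference = 1.600 − 1.462 = 0.138.

0.138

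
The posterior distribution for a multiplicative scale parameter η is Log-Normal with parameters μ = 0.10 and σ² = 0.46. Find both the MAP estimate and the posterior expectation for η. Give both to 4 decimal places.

Mode = exp(μ − σ²) = exp(-0.36) = 0.6977.
Mean = exp(μ + σ²/2) = exp(0.330) = 1.3910.
Right-skewed posterior ⇒ mode < mean.

MAP = 0.6977, posterior mean = 1.3910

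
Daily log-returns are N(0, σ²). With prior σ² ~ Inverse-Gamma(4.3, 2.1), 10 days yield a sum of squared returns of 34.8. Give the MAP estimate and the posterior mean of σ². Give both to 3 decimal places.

Posterior: Inverse-Gamma(shape = 4.3+10/2 = 9.3, scale = 2.1+34.8/2 = 19.5).
Mode = β/(α+1) = 19.5/10.3 = 1.893.
Mean = β/(α−1) = 19.5/8.3 = 2.349.

MAP = 1.893; posterior mean = 2.349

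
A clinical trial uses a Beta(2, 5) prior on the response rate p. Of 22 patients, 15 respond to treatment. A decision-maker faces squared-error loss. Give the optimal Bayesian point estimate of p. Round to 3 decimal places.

Posterior: Beta(2+15, 5+7) = Beta(17, 12).
Mode = (17−1)/(17+12−2) = 16/27 = 0.593.
Mean = 17/(17+12) = 17/29 = 0.586.
Squared-error loss ⇒ the optimal estimator is the posterior mean.

0.586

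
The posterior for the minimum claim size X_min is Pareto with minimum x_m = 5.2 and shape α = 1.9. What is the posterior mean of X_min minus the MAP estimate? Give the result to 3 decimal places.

The Pareto density is strictly decreasing on [x_m, ∞), so the mode is x_m = 5.200.
Mean = α·x_m/(α−1) = 1.9·5.2/0.9 = 10.978.
Difference = 10.978 − 5.200 = 5.778.

5.778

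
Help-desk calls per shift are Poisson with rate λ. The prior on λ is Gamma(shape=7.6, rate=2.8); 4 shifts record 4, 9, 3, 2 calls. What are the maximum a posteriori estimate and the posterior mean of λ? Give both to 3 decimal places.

MAP: 3.618. Posterior mean: 3.765.

Σ counts = 18. Posterior: Gamma(shape = 7.6+18 = 25.6, rate = 2.8+4 = 6.8).
Mode = (α−1)/β = 24.6/6.8 = 3.618.
Mean = α/β = 25.6/6.8 = 3.765.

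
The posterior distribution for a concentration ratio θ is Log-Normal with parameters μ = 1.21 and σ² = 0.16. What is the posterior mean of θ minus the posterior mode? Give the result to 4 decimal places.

Mode = exp(μ − σ²) = exp(1.05) = 2.8577.
Mean = exp(μ + σ²/2) = exp(1.290) = 3.6328.
Difference = 3.6328 − 2.8577 = 0.7751.
The mean is pulled above the mode by the posterior's right skew.

0.7751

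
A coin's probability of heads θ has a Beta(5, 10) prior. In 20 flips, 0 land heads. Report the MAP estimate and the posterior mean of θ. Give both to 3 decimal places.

Posterior: Beta(5+0, 10+20) = Beta(5, 30).
Mode = (5−1)/(5+30−2) = 4/33 = 0.121.
Mean = 5/(5+30) = 5/35 = 0.143.
The mean is pulled above the mode by the posterior's right skew.

θ_MAP = 0.121, E[θ|data] = 0.143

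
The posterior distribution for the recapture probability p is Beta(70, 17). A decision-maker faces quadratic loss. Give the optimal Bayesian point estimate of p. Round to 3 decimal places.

Mode = (70−1)/(70+17−2) = 69/85 = 0.812.
Mean = 70/(70+17) = 70/87 = 0.805.
Quadratic loss ⇒ the optimal estimator is the posterior mean.

0.805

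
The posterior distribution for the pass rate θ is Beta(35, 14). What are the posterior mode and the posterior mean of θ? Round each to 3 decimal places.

MAP = 0.723, posterior mean = 0.714

Mode = (35−1)/(35+14−2) = 34/47 = 0.723.
Mean = 35/(35+14) = 35/49 = 0.714.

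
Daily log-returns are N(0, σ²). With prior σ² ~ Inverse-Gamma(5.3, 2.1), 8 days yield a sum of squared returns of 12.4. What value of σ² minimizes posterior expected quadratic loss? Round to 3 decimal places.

Posterior: Inverse-Gamma(shape = 5.3+8/2 = 9.3, scale = 2.1+12.4/2 = 8.3).
Mode = β/(α+1) = 8.3/10.3 = 0.806.
Mean = β/(α−1) = 8.3/8.3 = 1.000.
Quadratic loss ⇒ the optimal estimator is the posterior mean.

1.000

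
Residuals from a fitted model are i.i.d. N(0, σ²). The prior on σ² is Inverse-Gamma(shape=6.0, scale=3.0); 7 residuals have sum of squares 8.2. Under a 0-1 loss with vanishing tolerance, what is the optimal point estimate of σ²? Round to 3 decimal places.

Posterior: Inverse-Gamma(shape = 6.0+7/2 = 9.5, scale = 3.0+8.2/2 = 7.1).
Mode = β/(α+1) = 7.1/10.5 = 0.676.
Mean = β/(α−1) = 7.1/8.5 = 0.835.
This is the posterior mode — the MAP estimate.

0.676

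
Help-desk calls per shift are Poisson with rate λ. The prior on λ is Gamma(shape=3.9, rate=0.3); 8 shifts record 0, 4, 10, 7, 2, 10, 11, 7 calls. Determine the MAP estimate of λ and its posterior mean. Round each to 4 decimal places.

λ_MAP = 6.4940, E[λ|data] = 6.6145

Σ counts = 51. Posterior: Gamma(shape = 3.9+51 = 54.9, rate = 0.3+8 = 8.3).
Mode = (α−1)/β = 53.9/8.3 = 6.4940.
Mean = α/β = 54.9/8.3 = 6.6145.
Mean > mode: the posterior has a right tail.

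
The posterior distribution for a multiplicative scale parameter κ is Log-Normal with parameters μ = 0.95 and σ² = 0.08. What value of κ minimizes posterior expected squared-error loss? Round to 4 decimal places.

Mode = exp(μ − σ²) = exp(0.87) = 2.3869.
Mean = exp(μ + σ²/2) = exp(0.990) = 2.6912.
Squared-error loss ⇒ the optimal estimator is the posterior mean.

2.6912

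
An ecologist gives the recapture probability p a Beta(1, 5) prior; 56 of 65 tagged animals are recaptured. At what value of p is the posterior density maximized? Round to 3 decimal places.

0.812

Posterior: Beta(1+56, 5+9) = Beta(57, 14).
Mode = (57−1)/(57+14−2) = 56/69 = 0.812.
Mean = 57/(57+14) = 57/71 = 0.803.
This is the posterior mode — the MAP estimate.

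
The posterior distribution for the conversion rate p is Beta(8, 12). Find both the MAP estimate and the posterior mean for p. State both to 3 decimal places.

MAP = 0.389; posterior mean = 0.400

Mode = (8−1)/(8+12−2) = 7/18 = 0.389.
Mean = 8/(8+12) = 8/20 = 0.400.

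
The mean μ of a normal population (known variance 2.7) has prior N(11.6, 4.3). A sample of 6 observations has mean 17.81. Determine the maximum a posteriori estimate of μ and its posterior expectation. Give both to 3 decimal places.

Posterior for μ is Normal. Precision-weighted mean: (1/4.3·11.6 + 6/2.7·17.81) / (1/4.3 + 6/2.7) = 17.222.
A Normal posterior is symmetric, so mode = mean.

μ_MAP = 17.222, E[μ|data] = 17.222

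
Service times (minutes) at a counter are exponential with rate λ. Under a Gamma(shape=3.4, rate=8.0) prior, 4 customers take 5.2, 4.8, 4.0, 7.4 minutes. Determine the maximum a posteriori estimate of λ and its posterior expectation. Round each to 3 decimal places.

Σ times = 21.4. Posterior: Gamma(shape = 3.4+4 = 7.4, rate = 8.0+21.4 = 29.4).
Mode = (α−1)/β = 6.4/29.4 = 0.218.
Mean = α/β = 7.4/29.4 = 0.252.

λ_MAP = 0.218, E[λ|data] = 0.252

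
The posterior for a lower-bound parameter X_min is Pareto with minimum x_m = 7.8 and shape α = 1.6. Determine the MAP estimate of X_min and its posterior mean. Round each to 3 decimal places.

The Pareto density is strictly decreasing on [x_m, ∞), so the mode is x_m = 7.800.
Mean = α·x_m/(α−1) = 1.6·7.8/0.6 = 20.800.
Mean > mode: the posterior has a right tail.

MAP estimate = 7.800, posterior mean = 20.800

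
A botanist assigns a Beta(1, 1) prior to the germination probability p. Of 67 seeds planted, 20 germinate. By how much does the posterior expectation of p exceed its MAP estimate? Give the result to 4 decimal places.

0.0058

Posterior: Beta(1+20, 1+47) = Beta(21, 48).
Mode = (21−1)/(21+48−2) = 20/67 = 0.2985.
Mean = 21/(21+48) = 21/69 = 0.3043.
Difference = 0.3043 − 0.2985 = 0.0058.
The posterior is right-skewed, so the mean exceeds the mode.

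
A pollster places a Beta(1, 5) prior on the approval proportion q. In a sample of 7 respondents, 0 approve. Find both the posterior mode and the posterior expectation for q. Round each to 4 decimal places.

Posterior: Beta(1+0, 5+7) = Beta(1, 12).
Since α = 1 ≤ 1 and β > 1, the Beta density is monotone decreasing on [0,1]; the mode is at 0.
Mean = 1/(1+12) = 0.0769.

q_MAP = 0.0000, E[q|data] = 0.0769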